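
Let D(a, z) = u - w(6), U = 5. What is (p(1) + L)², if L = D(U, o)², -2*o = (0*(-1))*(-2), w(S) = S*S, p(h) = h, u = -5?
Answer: 2829124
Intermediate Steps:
w(S) = S²
o = 0 (o = -0*(-1)*(-2)/2 = -0*(-2) = -½*0 = 0)
D(a, z) = -41 (D(a, z) = -5 - 1*6² = -5 - 1*36 = -5 - 36 = -41)
L = 1681 (L = (-41)² = 1681)
(p(1) + L)² = (1 + 1681)² = 1682² = 2829124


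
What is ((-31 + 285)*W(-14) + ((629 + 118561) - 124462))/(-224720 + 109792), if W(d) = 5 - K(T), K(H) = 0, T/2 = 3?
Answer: 2001/57464 ≈ 0.034822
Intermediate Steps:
T = 6 (T = 2*3 = 6)
W(d) = 5 (W(d) = 5 - 1*0 = 5 + 0 = 5)
((-31 + 285)*W(-14) + ((629 + 118561) - 124462))/(-224720 + 109792) = ((-31 + 285)*5 + ((629 + 118561) - 124462))/(-224720 + 109792) = (254*5 + (119190 - 124462))/(-114928) = (1270 - 5272)*(-1/114928) = -4002*(-1/114928) = 2001/57464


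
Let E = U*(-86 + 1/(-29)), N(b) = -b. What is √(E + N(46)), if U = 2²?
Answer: I*√328106/29 ≈ 19.752*I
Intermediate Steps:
U = 4
E = -9980/29 (E = 4*(-86 + 1/(-29)) = 4*(-86 - 1/29) = 4*(-2495/29) = -9980/29 ≈ -344.14)
√(E + N(46)) = √(-9980/29 - 1*46) = √(-9980/29 - 46) = √(-11314/29) = I*√328106/29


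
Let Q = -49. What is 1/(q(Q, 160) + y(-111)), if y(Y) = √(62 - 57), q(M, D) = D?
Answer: 32/5119 - √5/25595 ≈ 0.0061639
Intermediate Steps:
y(Y) = √5
1/(q(Q, 160) + y(-111)) = 1/(160 + √5)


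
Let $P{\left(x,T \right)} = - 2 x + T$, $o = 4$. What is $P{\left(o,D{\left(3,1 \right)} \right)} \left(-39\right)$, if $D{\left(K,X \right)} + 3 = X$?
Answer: $390$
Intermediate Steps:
$D{\left(K,X \right)} = -3 + X$
$P{\left(x,T \right)} = T - 2 x$
$P{\left(o,D{\left(3,1 \right)} \right)} \left(-39\right) = \left(\left(-3 + 1\right) - 8\right) \left(-39\right) = \left(-2 - 8\right) \left(-39\right) = \left(-10\right) \left(-39\right) = 390$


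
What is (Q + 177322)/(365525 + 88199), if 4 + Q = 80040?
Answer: 128679/226862 ≈ 0.56721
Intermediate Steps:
Q = 80036 (Q = -4 + 80040 = 80036)
(Q + 177322)/(365525 + 88199) = (80036 + 177322)/(365525 + 88199) = 257358/453724 = 257358*(1/453724) = 128679/226862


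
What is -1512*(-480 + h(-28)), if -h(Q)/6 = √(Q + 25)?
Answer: 725760 + 9072*I*√3 ≈ 7.2576e+5 + 15713.0*I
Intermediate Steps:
h(Q) = -6*√(25 + Q) (h(Q) = -6*√(Q + 25) = -6*√(25 + Q))
-1512*(-480 + h(-28)) = -1512*(-480 - 6*√(25 - 28)) = -1512*(-480 - 6*I*√3) = 725760 + 9072*I*√3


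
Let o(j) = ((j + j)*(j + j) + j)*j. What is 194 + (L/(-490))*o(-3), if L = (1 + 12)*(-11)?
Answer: 80903/490 ≈ 165.11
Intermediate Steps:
L = -143 (L = 13*(-11) = -143)
o(j) = j*(j + 4*j²) (o(j) = ((2*j)*(2*j) + j)*j = (4*j² + j)*j = (j + 4*j²)*j = j*(j + 4*j²))
194 + (L/(-490))*o(-3) = 194 + (-143/(-490))*((-3)²*(1 + 4*(-3))) = 194 + (-143*(-1/490))*(9*(1 - 12)) = 194 + 143*(9*(-11))/490 = 194 + (143/490)*(-99) = 194 - 14157/490 = 80903/490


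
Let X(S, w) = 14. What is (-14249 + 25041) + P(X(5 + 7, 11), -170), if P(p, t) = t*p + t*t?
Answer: 37312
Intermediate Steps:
P(p, t) = t**2 + p*t (P(p, t) = p*t + t**2 = t**2 + p*t)
(-14249 + 25041) + P(X(5 + 7, 11), -170) = (-14249 + 25041) - 170*(14 - 170) = 10792 - 170*(-156) = 10792 + 26520 = 37312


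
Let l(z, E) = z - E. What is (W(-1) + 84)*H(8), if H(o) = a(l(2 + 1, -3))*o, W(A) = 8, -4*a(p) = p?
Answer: -1104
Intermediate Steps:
a(p) = -p/4
H(o) = -3*o/2 (H(o) = (-((2 + 1) - 1*(-3))/4)*o = (-(3 + 3)/4)*o = (-¼*6)*o = -3*o/2)
(W(-1) + 84)*H(8) = (8 + 84)*(-3/2*8) = 92*(-12) = -1104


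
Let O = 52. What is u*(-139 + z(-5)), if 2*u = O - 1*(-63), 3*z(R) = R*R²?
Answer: -31165/3 ≈ -10388.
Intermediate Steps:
z(R) = R³/3 (z(R) = (R*R²)/3 = R³/3)
u = 115/2 (u = (52 - 1*(-63))/2 = (52 + 63)/2 = (½)*115 = 115/2 ≈ 57.500)
u*(-139 + z(-5)) = 115*(-139 + (⅓)*(-5)³)/2 = 115*(-139 + (⅓)*(-125))/2 = 115*(-139 - 125/3)/2 = (115/2)*(-542/3) = -31165/3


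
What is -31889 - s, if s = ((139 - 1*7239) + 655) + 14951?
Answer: -40395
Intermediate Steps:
s = 8506 (s = ((139 - 7239) + 655) + 14951 = (-7100 + 655) + 14951 = -6445 + 14951 = 8506)
-31889 - s = -31889 - 1*8506 = -31889 - 8506 = -40395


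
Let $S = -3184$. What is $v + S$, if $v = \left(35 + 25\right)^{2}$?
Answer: $416$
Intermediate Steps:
$v = 3600$ ($v = 60^{2} = 3600$)
$v + S = 3600 - 3184 = 416$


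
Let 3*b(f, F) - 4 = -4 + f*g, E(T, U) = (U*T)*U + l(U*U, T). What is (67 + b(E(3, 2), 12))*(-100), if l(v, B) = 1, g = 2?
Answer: -22700/3 ≈ -7566.7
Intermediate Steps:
E(T, U) = 1 + T*U**2 (E(T, U) = (U*T)*U + 1 = (T*U)*U + 1 = T*U**2 + 1 = 1 + T*U**2)
b(f, F) = 2*f/3 (b(f, F) = 4/3 + (-4 + f*2)/3 = 4/3 + (-4 + 2*f)/3 = 4/3 + (-4/3 + 2*f/3) = 2*f/3)
(67 + b(E(3, 2), 12))*(-100) = (67 + 2*(1 + 3*2**2)/3)*(-100) = (67 + 2*(1 + 3*4)/3)*(-100) = (67 + 2*(1 + 12)/3)*(-100) = (67 + (2/3)*13)*(-100) = (67 + 26/3)*(-100) = (227/3)*(-100) = -22700/3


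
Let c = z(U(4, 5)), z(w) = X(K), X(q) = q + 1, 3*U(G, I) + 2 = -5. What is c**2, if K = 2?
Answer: 9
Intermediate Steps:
U(G, I) = -7/3 (U(G, I) = -2/3 + (1/3)*(-5) = -2/3 - 5/3 = -7/3)
X(q) = 1 + q
z(w) = 3 (z(w) = 1 + 2 = 3)
c = 3
c**2 = 3**2 = 9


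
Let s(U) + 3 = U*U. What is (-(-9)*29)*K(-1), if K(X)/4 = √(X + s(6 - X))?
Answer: 3132*√5 ≈ 7003.4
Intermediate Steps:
s(U) = -3 + U² (s(U) = -3 + U*U = -3 + U²)
K(X) = 4*√(-3 + X + (6 - X)²) (K(X) = 4*√(X + (-3 + (6 - X)²)) = 4*√(-3 + X + (6 - X)²))
(-(-9)*29)*K(-1) = (-(-9)*29)*(4*√(-3 - 1 + (-6 - 1)²)) = (-9*(-29))*(4*√(-3 - 1 + (-7)²)) = 261*(4*√(-3 - 1 + 49)) = 261*(4*√45) = 261*(4*(3*√5)) = 261*(12*√5) = 3132*√5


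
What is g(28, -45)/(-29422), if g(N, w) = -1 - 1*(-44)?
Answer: -43/29422 ≈ -0.0014615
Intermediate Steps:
g(N, w) = 43 (g(N, w) = -1 + 44 = 43)
g(28, -45)/(-29422) = 43/(-29422) = 43*(-1/29422) = -43/29422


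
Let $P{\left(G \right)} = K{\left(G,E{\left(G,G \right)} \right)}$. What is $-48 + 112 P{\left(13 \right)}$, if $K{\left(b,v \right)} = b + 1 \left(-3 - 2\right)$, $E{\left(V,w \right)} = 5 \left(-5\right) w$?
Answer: $848$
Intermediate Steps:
$E{\left(V,w \right)} = - 25 w$
$K{\left(b,v \right)} = -5 + b$ ($K{\left(b,v \right)} = b + 1 \left(-5\right) = b - 5 = -5 + b$)
$P{\left(G \right)} = -5 + G$
$-48 + 112 P{\left(13 \right)} = -48 + 112 \left(-5 + 13\right) = -48 + 112 \cdot 8 = -48 + 896 = 848$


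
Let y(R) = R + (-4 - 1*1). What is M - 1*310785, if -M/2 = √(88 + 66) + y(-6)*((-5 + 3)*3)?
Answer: -310917 - 2*√154 ≈ -3.1094e+5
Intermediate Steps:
y(R) = -5 + R (y(R) = R + (-4 - 1) = R - 5 = -5 + R)
M = -132 - 2*√154 (M = -2*(√(88 + 66) + (-5 - 6)*((-5 + 3)*3)) = -2*(√154 - (-22)*3) = -2*(√154 - 11*(-6)) = -2*(√154 + 66) = -2*(66 + √154) = -132 - 2*√154 ≈ -156.82)
M - 1*310785 = (-132 - 2*√154) - 1*310785 = (-132 - 2*√154) - 310785 = -310917 - 2*√154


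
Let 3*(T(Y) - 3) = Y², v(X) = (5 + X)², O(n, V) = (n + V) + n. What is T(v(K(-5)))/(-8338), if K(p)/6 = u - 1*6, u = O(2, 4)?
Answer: -41765/12507 ≈ -3.3393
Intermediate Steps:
O(n, V) = V + 2*n (O(n, V) = (V + n) + n = V + 2*n)
u = 8 (u = 4 + 2*2 = 4 + 4 = 8)
K(p) = 12 (K(p) = 6*(8 - 1*6) = 6*(8 - 6) = 6*2 = 12)
T(Y) = 3 + Y²/3
T(v(K(-5)))/(-8338) = (3 + ((5 + 12)²)²/3)/(-8338) = (3 + (17²)²/3)*(-1/8338) = (3 + (⅓)*289²)*(-1/8338) = (3 + (⅓)*83521)*(-1/8338) = (3 + 83521/3)*(-1/8338) = (83530/3)*(-1/8338) = -41765/12507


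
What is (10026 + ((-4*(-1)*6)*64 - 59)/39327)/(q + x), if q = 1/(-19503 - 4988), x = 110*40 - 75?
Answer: 9656653839689/4165656394698 ≈ 2.3182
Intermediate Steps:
x = 4325 (x = 4400 - 75 = 4325)
q = -1/24491 (q = 1/(-24491) = -1/24491 ≈ -4.0831e-5)
(10026 + ((-4*(-1)*6)*64 - 59)/39327)/(q + x) = (10026 + ((-4*(-1)*6)*64 - 59)/39327)/(-1/24491 + 4325) = (10026 + ((4*6)*64 - 59)*(1/39327))/(105923574/24491) = (10026 + (24*64 - 59)*(1/39327))*(24491/105923574) = (10026 + (1536 - 59)*(1/39327))*(24491/105923574) = (10026 + 1477*(1/39327))*(24491/105923574) = (10026 + 1477/39327)*(24491/105923574) = (394293979/39327)*(24491/105923574) = 9656653839689/4165656394698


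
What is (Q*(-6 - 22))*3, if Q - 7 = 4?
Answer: -924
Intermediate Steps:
Q = 11 (Q = 7 + 4 = 11)
(Q*(-6 - 22))*3 = (11*(-6 - 22))*3 = (11*(-28))*3 = -308*3 = -924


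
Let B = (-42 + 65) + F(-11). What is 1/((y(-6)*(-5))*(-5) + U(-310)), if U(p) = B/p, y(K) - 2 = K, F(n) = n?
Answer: -155/15506 ≈ -0.0099961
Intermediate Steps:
y(K) = 2 + K
B = 12 (B = (-42 + 65) - 11 = 23 - 11 = 12)
U(p) = 12/p
1/((y(-6)*(-5))*(-5) + U(-310)) = 1/(((2 - 6)*(-5))*(-5) + 12/(-310)) = 1/(-4*(-5)*(-5) + 12*(-1/310)) = 1/(20*(-5) - 6/155) = 1/(-100 - 6/155) = 1/(-15506/155) = -155/15506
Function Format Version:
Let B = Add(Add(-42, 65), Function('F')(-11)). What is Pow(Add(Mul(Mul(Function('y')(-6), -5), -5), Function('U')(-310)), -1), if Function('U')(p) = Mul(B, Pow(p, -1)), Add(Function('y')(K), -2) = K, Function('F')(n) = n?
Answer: Rational(-155, 15506) ≈ -0.0099961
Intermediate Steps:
Function('y')(K) = Add(2, K)
B = 12 (B = Add(Add(-42, 65), -11) = Add(23, -11) = 12)
Function('U')(p) = Mul(12, Pow(p, -1))
Pow(Add(Mul(Mul(Function('y')(-6), -5), -5), Function('U')(-310)), -1) = Pow(Add(Mul(Mul(Add(2, -6), -5), -5), Mul(12, Pow(-310, -1))), -1) = Pow(Add(Mul(Mul(-4, -5), -5), Mul(12, Rational(-1, 310))), -1) = Pow(Add(Mul(20, -5), Rational(-6, 155)), -1) = Pow(Add(-100, Rational(-6, 155)), -1) = Pow(Rational(-15506, 155), -1) = Rational(-155, 15506)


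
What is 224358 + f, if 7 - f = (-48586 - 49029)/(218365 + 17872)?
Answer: 53003412120/236237 ≈ 2.2437e+5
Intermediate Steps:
f = 1751274/236237 (f = 7 - (-48586 - 49029)/(218365 + 17872) = 7 - (-97615)/236237 = 7 - 1*(-97615/236237) = 7 + 97615/236237 = 1751274/236237 ≈ 7.4132)
224358 + f = 224358 + 1751274/236237 = 53003412120/236237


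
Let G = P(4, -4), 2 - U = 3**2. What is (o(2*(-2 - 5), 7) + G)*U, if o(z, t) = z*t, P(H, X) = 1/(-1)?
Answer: 693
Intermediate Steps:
P(H, X) = -1
U = -7 (U = 2 - 1*3**2 = 2 - 1*9 = 2 - 9 = -7)
o(z, t) = t*z
G = -1
(o(2*(-2 - 5), 7) + G)*U = (7*(2*(-2 - 5)) - 1)*(-7) = (7*(2*(-7)) - 1)*(-7) = (7*(-14) - 1)*(-7) = (-98 - 1)*(-7) = -99*(-7) = 693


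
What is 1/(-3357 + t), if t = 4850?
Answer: 1/1493 ≈ 0.00066979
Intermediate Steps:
1/(-3357 + t) = 1/(-3357 + 4850) = 1/1493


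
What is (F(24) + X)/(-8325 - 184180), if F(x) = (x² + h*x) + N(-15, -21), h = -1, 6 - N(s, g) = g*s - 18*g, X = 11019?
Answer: -10884/192505 ≈ -0.056539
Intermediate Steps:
N(s, g) = 6 + 18*g - g*s (N(s, g) = 6 - (g*s - 18*g) = 6 - (-18*g + g*s) = 6 + (18*g - g*s) = 6 + 18*g - g*s)
F(x) = -687 + x² - x (F(x) = (x² - x) + (6 + 18*(-21) - 1*(-21)*(-15)) = (x² - x) + (6 - 378 - 315) = (x² - x) - 687 = -687 + x² - x)
(F(24) + X)/(-8325 - 184180) = ((-687 + 24² - 1*24) + 11019)/(-8325 - 184180) = ((-687 + 576 - 24) + 11019)/(-192505) = (-135 + 11019)*(-1/192505) = 10884*(-1/192505) = -10884/192505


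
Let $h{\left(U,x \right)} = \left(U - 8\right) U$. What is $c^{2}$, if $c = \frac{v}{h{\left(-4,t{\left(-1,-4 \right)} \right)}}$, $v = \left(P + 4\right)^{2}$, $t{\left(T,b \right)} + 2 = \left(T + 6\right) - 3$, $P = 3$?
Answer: $\frac{2401}{2304} \approx 1.0421$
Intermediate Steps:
$t{\left(T,b \right)} = 1 + T$ ($t{\left(T,b \right)} = -2 + \left(\left(T + 6\right) - 3\right) = -2 + \left(\left(6 + T\right) - 3\right) = -2 + \left(3 + T\right) = 1 + T$)
$h{\left(U,x \right)} = U \left(-8 + U\right)$ ($h{\left(U,x \right)} = \left(U - 8\right) U = \left(-8 + U\right) U = U \left(-8 + U\right)$)
$v = 49$ ($v = \left(3 + 4\right)^{2} = 7^{2} = 49$)
$c = \frac{49}{48}$ ($c = \frac{49}{\left(-4\right) \left(-8 - 4\right)} = \frac{49}{\left(-4\right) \left(-12\right)} = \frac{49}{48} \approx 1.0208$)
$c^{2} = \left(\frac{49}{48}\right)^{2} = \frac{2401}{2304}$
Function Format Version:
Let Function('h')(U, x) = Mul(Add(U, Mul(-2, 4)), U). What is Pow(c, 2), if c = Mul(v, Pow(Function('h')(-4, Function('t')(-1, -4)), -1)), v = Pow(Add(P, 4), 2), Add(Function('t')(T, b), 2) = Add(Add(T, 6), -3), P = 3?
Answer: Rational(2401, 2304) ≈ 1.0421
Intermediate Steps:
Function('t')(T, b) = Add(1, T) (Function('t')(T, b) = Add(-2, Add(Add(T, 6), -3)) = Add(-2, Add(Add(6, T), -3)) = Add(-2, Add(3, T)) = Add(1, T))
Function('h')(U, x) = Mul(U, Add(-8, U)) (Function('h')(U, x) = Mul(Add(U, -8), U) = Mul(Add(-8, U), U) = Mul(U, Add(-8, U)))
v = 49 (v = Pow(Add(3, 4), 2) = Pow(7, 2) = 49)
c = Rational(49, 48) (c = Mul(49, Pow(Mul(-4, Add(-8, -4)), -1)) = Mul(49, Pow(Mul(-4, -12), -1)) = Mul(49, Pow(48, -1)) = Mul(49, Rational(1, 48)) = Rational(49, 48) ≈ 1.0208)
Pow(c, 2) = Pow(Rational(49, 48), 2) = Rational(2401, 2304)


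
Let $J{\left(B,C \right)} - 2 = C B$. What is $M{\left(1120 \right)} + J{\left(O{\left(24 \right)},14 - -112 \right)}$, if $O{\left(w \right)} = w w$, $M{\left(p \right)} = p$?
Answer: $73698$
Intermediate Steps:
$O{\left(w \right)} = w^{2}$
$J{\left(B,C \right)} = 2 + B C$ ($J{\left(B,C \right)} = 2 + C B = 2 + B C$)
$M{\left(1120 \right)} + J{\left(O{\left(24 \right)},14 - -112 \right)} = 1120 + \left(2 + 24^{2} \left(14 - -112\right)\right) = 1120 + \left(2 + 576 \left(14 + 112\right)\right) = 1120 + \left(2 + 576 \cdot 126\right) = 1120 + \left(2 + 72576\right) = 1120 + 72578 = 73698$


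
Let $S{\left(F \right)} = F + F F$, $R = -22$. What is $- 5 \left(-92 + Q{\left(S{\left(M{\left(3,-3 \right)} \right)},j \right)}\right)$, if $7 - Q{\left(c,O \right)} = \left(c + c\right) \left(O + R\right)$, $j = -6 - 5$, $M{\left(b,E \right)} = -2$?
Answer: $-235$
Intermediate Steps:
$j = -11$
$S{\left(F \right)} = F + F^{2}$
$Q{\left(c,O \right)} = 7 - 2 c \left(-22 + O\right)$ ($Q{\left(c,O \right)} = 7 - \left(c + c\right) \left(O - 22\right) = 7 - 2 c \left(-22 + O\right)$)
$- 5 \left(-92 + Q{\left(S{\left(M{\left(3,-3 \right)} \right)},j \right)}\right) = - 5 \left(-92 + \left(7 + 44 \left(- 2 \left(1 - 2\right)\right) - - 22 \left(- 2 \left(1 - 2\right)\right)\right)\right) = - 5 \left(-92 + \left(7 + 44 \left(\left(-2\right) \left(-1\right)\right) - - 22 \left(\left(-2\right) \left(-1\right)\right)\right)\right) = - 5 \left(-92 + \left(7 + 44 \cdot 2 - \left(-22\right) 2\right)\right) = - 5 \left(-92 + \left(7 + 88 + 44\right)\right) = - 5 \left(-92 + 139\right) = \left(-5\right) 47 = -235$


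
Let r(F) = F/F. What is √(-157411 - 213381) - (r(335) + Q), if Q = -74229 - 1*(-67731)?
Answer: 6497 + 2*I*√92698 ≈ 6497.0 + 608.93*I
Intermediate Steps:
r(F) = 1
Q = -6498 (Q = -74229 + 67731 = -6498)
√(-157411 - 213381) - (r(335) + Q) = √(-157411 - 213381) - (1 - 6498) = √(-370792) - 1*(-6497) = 2*I*√92698 + 6497 = 6497 + 2*I*√92698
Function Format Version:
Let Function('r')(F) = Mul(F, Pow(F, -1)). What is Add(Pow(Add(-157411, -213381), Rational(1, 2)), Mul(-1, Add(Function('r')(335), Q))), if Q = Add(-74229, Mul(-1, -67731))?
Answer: Add(6497, Mul(2, I, Pow(92698, Rational(1, 2)))) ≈ Add(6497.0, Mul(608.93, I))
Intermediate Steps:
Function('r')(F) = 1
Q = -6498 (Q = Add(-74229, 67731) = -6498)
Add(Pow(Add(-157411, -213381), Rational(1, 2)), Mul(-1, Add(Function('r')(335), Q))) = Add(Pow(Add(-157411, -213381), Rational(1, 2)), Mul(-1, Add(1, -6498))) = Add(Pow(-370792, Rational(1, 2)), Mul(-1, -6497)) = Add(Mul(2, I, Pow(92698, Rational(1, 2))), 6497) = Add(6497, Mul(2, I, Pow(92698, Rational(1, 2))))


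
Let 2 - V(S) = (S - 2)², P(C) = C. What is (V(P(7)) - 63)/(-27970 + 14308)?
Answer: 43/6831 ≈ 0.0062948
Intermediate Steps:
V(S) = 2 - (-2 + S)² (V(S) = 2 - (S - 2)² = 2 - (-2 + S)²)
(V(P(7)) - 63)/(-27970 + 14308) = ((2 - (-2 + 7)²) - 63)/(-27970 + 14308) = ((2 - 1*5²) - 63)/(-13662) = ((2 - 1*25) - 63)*(-1/13662) = ((2 - 25) - 63)*(-1/13662) = (-23 - 63)*(-1/13662) = -86*(-1/13662) = 43/6831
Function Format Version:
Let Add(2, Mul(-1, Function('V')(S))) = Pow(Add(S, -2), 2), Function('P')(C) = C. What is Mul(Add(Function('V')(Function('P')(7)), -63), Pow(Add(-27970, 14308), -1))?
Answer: Rational(43, 6831) ≈ 0.0062948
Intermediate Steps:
Function('V')(S) = Add(2, Mul(-1, Pow(Add(-2, S), 2))) (Function('V')(S) = Add(2, Mul(-1, Pow(Add(S, -2), 2))) = Add(2, Mul(-1, Pow(Add(-2, S), 2))))
Mul(Add(Function('V')(Function('P')(7)), -63), Pow(Add(-27970, 14308), -1)) = Mul(Add(Add(2, Mul(-1, Pow(Add(-2, 7), 2))), -63), Pow(Add(-27970, 14308), -1)) = Mul(Add(Add(2, Mul(-1, Pow(5, 2))), -63), Pow(-13662, -1)) = Mul(Add(Add(2, Mul(-1, 25)), -63), Rational(-1, 13662)) = Mul(Add(Add(2, -25), -63), Rational(-1, 13662)) = Mul(Add(-23, -63), Rational(-1, 13662)) = Mul(-86, Rational(-1, 13662)) = Rational(43, 6831)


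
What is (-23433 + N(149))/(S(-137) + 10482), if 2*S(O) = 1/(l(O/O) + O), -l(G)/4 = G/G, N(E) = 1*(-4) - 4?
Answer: -6610362/2955923 ≈ -2.2363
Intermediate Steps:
N(E) = -8 (N(E) = -4 - 4 = -8)
l(G) = -4 (l(G) = -4*G/G = -4*1 = -4)
S(O) = 1/(2*(-4 + O))
(-23433 + N(149))/(S(-137) + 10482) = (-23433 - 8)/(1/(2*(-4 - 137)) + 10482) = -23441/((½)/(-141) + 10482) = -23441/((½)*(-1/141) + 10482) = -23441/(-1/282 + 10482) = -23441/2955923/282 = -23441*282/2955923 = -6610362/2955923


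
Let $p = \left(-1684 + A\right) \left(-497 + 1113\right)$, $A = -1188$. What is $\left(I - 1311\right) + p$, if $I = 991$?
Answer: $-1769472$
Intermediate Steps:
$p = -1769152$ ($p = \left(-1684 - 1188\right) \left(-497 + 1113\right) = \left(-2872\right) 616 = -1769152$)
$\left(I - 1311\right) + p = \left(991 - 1311\right) - 1769152 = -320 - 1769152 = -1769472$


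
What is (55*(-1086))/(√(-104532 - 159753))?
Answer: 3982*I*√29365/5873 ≈ 116.19*I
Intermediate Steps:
(55*(-1086))/(√(-104532 - 159753)) = -59730*(-I*√29365/88095) = -(-3982)*I*√29365/5873 = 3982*I*√29365/5873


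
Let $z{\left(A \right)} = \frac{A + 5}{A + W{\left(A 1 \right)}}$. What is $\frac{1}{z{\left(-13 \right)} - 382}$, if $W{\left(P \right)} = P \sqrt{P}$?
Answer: $\frac{13 \left(i - \sqrt{13}\right)}{2 \left(- 2479 i + 2483 \sqrt{13}\right)} \approx -0.0026181 + 1.0863 \cdot 10^{-6} i$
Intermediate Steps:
$W{\left(P \right)} = P^{\frac{3}{2}}$
$z{\left(A \right)} = \frac{5 + A}{A + A^{\frac{3}{2}}}$ ($z{\left(A \right)} = \frac{A + 5}{A + \left(A 1\right)^{\frac{3}{2}}} = \frac{5 + A}{A + A^{\frac{3}{2}}}$)
$\frac{1}{z{\left(-13 \right)} - 382} = \frac{1}{\frac{5 - 13}{-13 + \left(-13\right)^{\frac{3}{2}}} - 382} = \frac{1}{\frac{1}{-13 - 13 i \sqrt{13}} \left(-8\right) - 382} = \frac{1}{- \frac{8}{-13 - 13 i \sqrt{13}} - 382} = \frac{1}{-382 - \frac{8}{-13 - 13 i \sqrt{13}}}$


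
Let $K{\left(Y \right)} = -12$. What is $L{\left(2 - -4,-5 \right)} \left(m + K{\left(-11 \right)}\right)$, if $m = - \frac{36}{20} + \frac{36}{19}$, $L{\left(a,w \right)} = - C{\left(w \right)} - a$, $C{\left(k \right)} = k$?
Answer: $\frac{1131}{95} \approx 11.905$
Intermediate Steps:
$L{\left(a,w \right)} = - a - w$ ($L{\left(a,w \right)} = - w - a = - a - w$)
$m = \frac{9}{95}$ ($m = \left(-36\right) \frac{1}{20} + 36 \cdot \frac{1}{19} = - \frac{9}{5} + \frac{36}{19} = \frac{9}{95} \approx 0.094737$)
$L{\left(2 - -4,-5 \right)} \left(m + K{\left(-11 \right)}\right) = \left(- (2 - -4) - -5\right) \left(\frac{9}{95} - 12\right) = \left(- (2 + 4) + 5\right) \left(- \frac{1131}{95}\right) = \left(\left(-1\right) 6 + 5\right) \left(- \frac{1131}{95}\right) = \left(-6 + 5\right) \left(- \frac{1131}{95}\right) = \left(-1\right) \left(- \frac{1131}{95}\right) = \frac{1131}{95}$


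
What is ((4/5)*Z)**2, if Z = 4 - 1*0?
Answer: 256/25 ≈ 10.240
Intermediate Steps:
Z = 4 (Z = 4 + 0 = 4)
((4/5)*Z)**2 = ((4/5)*4)**2 = (16/5)**2 = 256/25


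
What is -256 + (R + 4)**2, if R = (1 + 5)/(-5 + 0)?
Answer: -6204/25 ≈ -248.16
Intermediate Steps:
R = -6/5 (R = 6/(-5) = 6*(-1/5) = -6/5 ≈ -1.2000)
-256 + (R + 4)**2 = -256 + (-6/5 + 4)**2 = -256 + (14/5)**2 = -256 + 196/25 = -6204/25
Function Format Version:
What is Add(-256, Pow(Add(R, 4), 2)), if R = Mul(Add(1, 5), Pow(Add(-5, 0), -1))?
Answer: Rational(-6204, 25) ≈ -248.16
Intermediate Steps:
R = Rational(-6, 5) (R = Mul(6, Pow(-5, -1)) = Mul(6, Rational(-1, 5)) = Rational(-6, 5) ≈ -1.2000)
Add(-256, Pow(Add(R, 4), 2)) = Add(-256, Pow(Add(Rational(-6, 5), 4), 2)) = Add(-256, Pow(Rational(14, 5), 2)) = Add(-256, Rational(196, 25)) = Rational(-6204, 25)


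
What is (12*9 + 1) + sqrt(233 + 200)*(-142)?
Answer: 109 - 142*sqrt(433) ≈ -2845.8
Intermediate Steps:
(12*9 + 1) + sqrt(233 + 200)*(-142) = (108 + 1) + sqrt(433)*(-142) = 109 - 142*sqrt(433)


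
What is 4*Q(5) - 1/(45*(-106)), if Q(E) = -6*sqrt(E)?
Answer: 1/4770 - 24*sqrt(5) ≈ -53.665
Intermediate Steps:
4*Q(5) - 1/(45*(-106)) = 4*(-6*sqrt(5)) - 1/(45*(-106)) = -24*sqrt(5) - (-1)/(45*106) = -24*sqrt(5) - 1*(-1/4770) = -24*sqrt(5) + 1/4770 = 1/4770 - 24*sqrt(5)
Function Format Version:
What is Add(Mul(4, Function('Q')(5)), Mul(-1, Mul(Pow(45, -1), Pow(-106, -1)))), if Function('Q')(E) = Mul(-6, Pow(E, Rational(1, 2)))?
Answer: Add(Rational(1, 4770), Mul(-24, Pow(5, Rational(1, 2)))) ≈ -53.665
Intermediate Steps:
Add(Mul(4, Function('Q')(5)), Mul(-1, Mul(Pow(45, -1), Pow(-106, -1)))) = Add(Mul(4, Mul(-6, Pow(5, Rational(1, 2)))), Mul(-1, Mul(Pow(45, -1), Pow(-106, -1)))) = Add(Mul(-24, Pow(5, Rational(1, 2))), Mul(-1, Mul(Rational(1, 45), Rational(-1, 106)))) = Add(Mul(-24, Pow(5, Rational(1, 2))), Mul(-1, Rational(-1, 4770))) = Add(Mul(-24, Pow(5, Rational(1, 2))), Rational(1, 4770)) = Add(Rational(1, 4770), Mul(-24, Pow(5, Rational(1, 2))))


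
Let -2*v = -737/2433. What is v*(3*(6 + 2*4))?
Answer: 5159/811 ≈ 6.3613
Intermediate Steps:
v = 737/4866 (v = -(-737)/(2*2433) = -½*(-737/2433) = 737/4866 ≈ 0.15146)
v*(3*(6 + 2*4)) = 737*(3*(6 + 2*4))/4866 = 737*(3*(6 + 8))/4866 = 737*(3*14)/4866 = (737/4866)*42 = 5159/811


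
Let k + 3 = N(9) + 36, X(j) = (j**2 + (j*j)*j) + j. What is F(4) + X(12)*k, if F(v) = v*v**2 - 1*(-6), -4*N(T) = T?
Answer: 58003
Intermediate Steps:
N(T) = -T/4
X(j) = j + j**2 + j**3 (X(j) = (j**2 + j**2*j) + j = (j**2 + j**3) + j = j + j**2 + j**3)
k = 123/4 (k = -3 + (-1/4*9 + 36) = -3 + (-9/4 + 36) = -3 + 135/4 = 123/4 ≈ 30.750)
F(v) = 6 + v**3 (F(v) = v**3 + 6 = 6 + v**3)
F(4) + X(12)*k = (6 + 4**3) + (12*(1 + 12 + 12**2))*(123/4) = (6 + 64) + (12*(1 + 12 + 144))*(123/4) = 70 + (12*157)*(123/4) = 70 + 1884*(123/4) = 70 + 57933 = 58003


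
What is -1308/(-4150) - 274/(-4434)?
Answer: 1734193/4600275 ≈ 0.37698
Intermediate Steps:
-1308/(-4150) - 274/(-4434) = -1308*(-1/4150) - 274*(-1/4434) = 654/2075 + 137/2217 = 1734193/4600275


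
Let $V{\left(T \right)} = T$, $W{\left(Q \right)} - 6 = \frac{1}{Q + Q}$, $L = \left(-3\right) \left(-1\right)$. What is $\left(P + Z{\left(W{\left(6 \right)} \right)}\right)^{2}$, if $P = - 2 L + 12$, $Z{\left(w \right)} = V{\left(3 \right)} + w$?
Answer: $\frac{32761}{144} \approx 227.51$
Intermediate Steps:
$L = 3$
$W{\left(Q \right)} = 6 + \frac{1}{2 Q}$ ($W{\left(Q \right)} = 6 + \frac{1}{Q + Q} = 6 + \frac{1}{2 Q}$)
$Z{\left(w \right)} = 3 + w$
$P = 6$ ($P = \left(-2\right) 3 + 12 = -6 + 12 = 6$)
$\left(P + Z{\left(W{\left(6 \right)} \right)}\right)^{2} = \left(6 + \left(3 + \left(6 + \frac{1}{2 \cdot 6}\right)\right)\right)^{2} = \left(6 + \left(3 + \left(6 + \frac{1}{2} \cdot \frac{1}{6}\right)\right)\right)^{2} = \left(6 + \left(3 + \left(6 + \frac{1}{12}\right)\right)\right)^{2} = \left(6 + \left(3 + \frac{73}{12}\right)\right)^{2} = \left(6 + \frac{109}{12}\right)^{2} = \left(\frac{181}{12}\right)^{2} = \frac{32761}{144}$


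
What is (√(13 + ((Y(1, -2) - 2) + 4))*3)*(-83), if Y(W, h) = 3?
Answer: -747*√2 ≈ -1056.4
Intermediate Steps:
(√(13 + ((Y(1, -2) - 2) + 4))*3)*(-83) = (√(13 + ((3 - 2) + 4))*3)*(-83) = (√(13 + (1 + 4))*3)*(-83) = (√(13 + 5)*3)*(-83) = (√18*3)*(-83) = ((3*√2)*3)*(-83) = (9*√2)*(-83) = -747*√2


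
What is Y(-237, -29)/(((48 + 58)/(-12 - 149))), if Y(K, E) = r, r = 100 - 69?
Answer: -4991/106 ≈ -47.085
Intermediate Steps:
r = 31
Y(K, E) = 31
Y(-237, -29)/(((48 + 58)/(-12 - 149))) = 31/(((48 + 58)/(-12 - 149))) = 31/((106/(-161))) = 31/((-1/161*106)) = 31/(-106/161) = 31*(-161/106) = -4991/106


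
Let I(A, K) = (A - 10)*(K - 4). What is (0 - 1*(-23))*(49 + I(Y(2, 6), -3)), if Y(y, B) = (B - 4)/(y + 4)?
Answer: 8050/3 ≈ 2683.3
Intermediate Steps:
Y(y, B) = (-4 + B)/(4 + y)
I(A, K) = (-10 + A)*(-4 + K)
(0 - 1*(-23))*(49 + I(Y(2, 6), -3)) = (0 - 1*(-23))*(49 + (40 - 10*(-3) - 4*(-4 + 6)/(4 + 2) + ((-4 + 6)/(4 + 2))*(-3))) = (0 + 23)*(49 + (40 + 30 - 4*2/6 + (2/6)*(-3))) = 23*(49 + (40 + 30 - 2*2/3 + ((⅙)*2)*(-3))) = 23*(49 + (40 + 30 - 4*⅓ + (⅓)*(-3))) = 23*(49 + (40 + 30 - 4/3 - 1)) = 23*(49 + 203/3) = 23*(350/3) = 8050/3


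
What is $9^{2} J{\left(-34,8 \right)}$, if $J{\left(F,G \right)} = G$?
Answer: $648$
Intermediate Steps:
$9^{2} J{\left(-34,8 \right)} = 9^{2} \cdot 8 = 81 \cdot 8 = 648$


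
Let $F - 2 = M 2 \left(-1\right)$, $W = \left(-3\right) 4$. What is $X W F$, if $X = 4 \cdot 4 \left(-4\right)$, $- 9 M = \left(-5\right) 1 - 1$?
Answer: $512$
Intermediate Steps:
$W = -12$
$M = \frac{2}{3}$ ($M = - \frac{\left(-5\right) 1 - 1}{9} = - \frac{-5 - 1}{9} = \left(- \frac{1}{9}\right) \left(-6\right) = \frac{2}{3} \approx 0.66667$)
$F = \frac{2}{3}$ ($F = 2 + \frac{2}{3} \cdot 2 \left(-1\right) = 2 + \frac{4}{3} \left(-1\right) = 2 - \frac{4}{3} = \frac{2}{3} \approx 0.66667$)
$X = -64$ ($X = 16 \left(-4\right) = -64$)
$X W F = \left(-64\right) \left(-12\right) \frac{2}{3} = 768 \cdot \frac{2}{3} = 512$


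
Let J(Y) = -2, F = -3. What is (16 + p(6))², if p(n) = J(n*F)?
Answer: 196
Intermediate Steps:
p(n) = -2
(16 + p(6))² = (16 - 2)² = 14² = 196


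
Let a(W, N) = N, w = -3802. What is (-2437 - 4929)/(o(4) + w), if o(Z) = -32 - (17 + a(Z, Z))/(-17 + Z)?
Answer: 95758/49821 ≈ 1.9220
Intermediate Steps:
o(Z) = -32 - (17 + Z)/(-17 + Z)
(-2437 - 4929)/(o(4) + w) = (-2437 - 4929)/((527 - 33*4)/(-17 + 4) - 3802) = -7366/((527 - 132)/(-13) - 3802) = -7366/(-1/13*395 - 3802) = -7366/(-395/13 - 3802) = -7366/(-49821/13) = -7366*(-13/49821) = 95758/49821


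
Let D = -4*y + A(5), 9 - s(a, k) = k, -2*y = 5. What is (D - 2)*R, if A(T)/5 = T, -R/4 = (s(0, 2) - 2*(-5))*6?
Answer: -13464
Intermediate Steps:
y = -5/2 (y = -½*5 = -5/2 ≈ -2.5000)
s(a, k) = 9 - k
R = -408 (R = -4*((9 - 1*2) - 2*(-5))*6 = -4*((9 - 2) + 10)*6 = -4*(7 + 10)*6 = -68*6 = -4*102 = -408)
A(T) = 5*T
D = 35 (D = -4*(-5/2) + 5*5 = 10 + 25 = 35)
(D - 2)*R = (35 - 2)*(-408) = 33*(-408) = -13464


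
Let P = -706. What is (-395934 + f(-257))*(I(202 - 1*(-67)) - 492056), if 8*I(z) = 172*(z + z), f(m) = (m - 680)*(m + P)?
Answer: -243318188133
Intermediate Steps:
f(m) = (-706 + m)*(-680 + m) (f(m) = (m - 680)*(m - 706) = (-680 + m)*(-706 + m) = (-706 + m)*(-680 + m))
I(z) = 43*z (I(z) = (172*(z + z))/8 = (172*(2*z))/8 = (344*z)/8 = 43*z)
(-395934 + f(-257))*(I(202 - 1*(-67)) - 492056) = (-395934 + (480080 + (-257)² - 1386*(-257)))*(43*(202 - 1*(-67)) - 492056) = (-395934 + (480080 + 66049 + 356202))*(43*(202 + 67) - 492056) = (-395934 + 902331)*(43*269 - 492056) = 506397*(11567 - 492056) = 506397*(-480489) = -243318188133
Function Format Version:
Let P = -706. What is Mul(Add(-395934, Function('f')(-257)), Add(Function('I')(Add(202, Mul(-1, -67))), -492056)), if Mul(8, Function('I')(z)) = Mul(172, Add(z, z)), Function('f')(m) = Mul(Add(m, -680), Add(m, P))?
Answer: -243318188133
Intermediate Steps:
Function('f')(m) = Mul(Add(-706, m), Add(-680, m)) (Function('f')(m) = Mul(Add(m, -680), Add(m, -706)) = Mul(Add(-680, m), Add(-706, m)) = Mul(Add(-706, m), Add(-680, m)))
Function('I')(z) = Mul(43, z) (Function('I')(z) = Mul(Rational(1, 8), Mul(172, Add(z, z))) = Mul(Rational(1, 8), Mul(172, Mul(2, z))) = Mul(Rational(1, 8), Mul(344, z)) = Mul(43, z))
Mul(Add(-395934, Function('f')(-257)), Add(Function('I')(Add(202, Mul(-1, -67))), -492056)) = Mul(Add(-395934, Add(480080, Pow(-257, 2), Mul(-1386, -257))), Add(Mul(43, Add(202, Mul(-1, -67))), -492056)) = Mul(Add(-395934, Add(480080, 66049, 356202)), Add(Mul(43, Add(202, 67)), -492056)) = Mul(Add(-395934, 902331), Add(Mul(43, 269), -492056)) = Mul(506397, Add(11567, -492056)) = Mul(506397, -480489) = -243318188133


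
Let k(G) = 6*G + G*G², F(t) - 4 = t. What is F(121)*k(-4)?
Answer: -11000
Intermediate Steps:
F(t) = 4 + t
k(G) = G³ + 6*G (k(G) = 6*G + G³ = G³ + 6*G)
F(121)*k(-4) = (4 + 121)*(-4*(6 + (-4)²)) = 125*(-4*(6 + 16)) = 125*(-4*22) = 125*(-88) = -11000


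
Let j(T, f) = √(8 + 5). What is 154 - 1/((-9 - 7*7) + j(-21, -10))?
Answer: 516112/3351 + √13/3351 ≈ 154.02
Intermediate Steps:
j(T, f) = √13
154 - 1/((-9 - 7*7) + j(-21, -10)) = 154 - 1/((-9 - 7*7) + √13) = 154 - 1/((-9 - 49) + √13) = 154 - 1/(-58 + √13)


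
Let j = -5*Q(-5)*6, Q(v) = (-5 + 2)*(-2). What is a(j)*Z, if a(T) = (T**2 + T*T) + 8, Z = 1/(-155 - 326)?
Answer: -64808/481 ≈ -134.74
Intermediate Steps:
Q(v) = 6 (Q(v) = -3*(-2) = 6)
Z = -1/481 (Z = 1/(-481) = -1/481 ≈ -0.0020790)
j = -180 (j = -5*6*6 = -30*6 = -180)
a(T) = 8 + 2*T**2 (a(T) = (T**2 + T**2) + 8 = 2*T**2 + 8 = 8 + 2*T**2)
a(j)*Z = (8 + 2*(-180)**2)*(-1/481) = (8 + 2*32400)*(-1/481) = (8 + 64800)*(-1/481) = 64808*(-1/481) = -64808/481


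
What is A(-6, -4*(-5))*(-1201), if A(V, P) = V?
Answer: 7206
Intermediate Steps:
A(-6, -4*(-5))*(-1201) = -6*(-1201) = 7206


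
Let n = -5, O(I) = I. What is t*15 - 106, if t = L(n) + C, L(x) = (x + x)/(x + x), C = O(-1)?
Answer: -106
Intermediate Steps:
C = -1
L(x) = 1 (L(x) = (2*x)/((2*x)) = (2*x)*(1/(2*x)) = 1)
t = 0 (t = 1 - 1 = 0)
t*15 - 106 = 0*15 - 106 = 0 - 106 = -106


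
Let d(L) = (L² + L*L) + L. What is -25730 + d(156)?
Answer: 23098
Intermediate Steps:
d(L) = L + 2*L² (d(L) = (L² + L²) + L = 2*L² + L = L + 2*L²)
-25730 + d(156) = -25730 + 156*(1 + 2*156) = -25730 + 156*(1 + 312) = -25730 + 156*313 = -25730 + 48828 = 23098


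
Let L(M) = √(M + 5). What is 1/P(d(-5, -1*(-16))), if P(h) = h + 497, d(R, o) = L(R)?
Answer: 1/497 ≈ 0.0020121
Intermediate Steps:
L(M) = √(5 + M)
d(R, o) = √(5 + R)
P(h) = 497 + h
1/P(d(-5, -1*(-16))) = 1/(497 + √(5 - 5)) = 1/(497 + √0) = 1/(497 + 0) = 1/497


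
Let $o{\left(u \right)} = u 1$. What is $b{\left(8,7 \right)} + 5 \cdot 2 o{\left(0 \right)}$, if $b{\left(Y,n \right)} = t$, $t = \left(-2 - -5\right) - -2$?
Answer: $5$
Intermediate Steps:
$t = 5$ ($t = \left(-2 + 5\right) + 2 = 3 + 2 = 5$)
$b{\left(Y,n \right)} = 5$
$o{\left(u \right)} = u$
$b{\left(8,7 \right)} + 5 \cdot 2 o{\left(0 \right)} = 5 + 5 \cdot 2 \cdot 0 = 5 + 10 \cdot 0 = 5 + 0 = 5$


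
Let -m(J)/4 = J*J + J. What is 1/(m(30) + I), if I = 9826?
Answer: 1/6106 ≈ 0.00016377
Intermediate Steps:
m(J) = -4*J - 4*J² (m(J) = -4*(J*J + J) = -4*(J² + J) = -4*(J + J²) = -4*J - 4*J²)
1/(m(30) + I) = 1/(-4*30*(1 + 30) + 9826) = 1/(-4*30*31 + 9826) = 1/(-3720 + 9826) = 1/6106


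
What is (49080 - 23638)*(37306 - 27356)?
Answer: 253147900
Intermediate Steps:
(49080 - 23638)*(37306 - 27356) = 25442*9950 = 253147900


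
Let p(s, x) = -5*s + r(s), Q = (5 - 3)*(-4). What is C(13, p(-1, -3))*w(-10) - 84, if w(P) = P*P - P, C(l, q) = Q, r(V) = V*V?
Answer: -964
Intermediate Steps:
r(V) = V²
Q = -8 (Q = 2*(-4) = -8)
p(s, x) = s² - 5*s (p(s, x) = -5*s + s² = s² - 5*s)
C(l, q) = -8
w(P) = P² - P
C(13, p(-1, -3))*w(-10) - 84 = -(-80)*(-1 - 10) - 84 = -(-80)*(-11) - 84 = -8*110 - 84 = -880 - 84 = -964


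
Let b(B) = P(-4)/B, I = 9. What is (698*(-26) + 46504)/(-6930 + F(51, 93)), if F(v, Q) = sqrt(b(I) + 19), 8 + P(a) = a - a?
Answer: -1768563720/432223937 - 85068*sqrt(163)/432223937 ≈ -4.0943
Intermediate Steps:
P(a) = -8 (P(a) = -8 + (a - a) = -8 + 0 = -8)
b(B) = -8/B
F(v, Q) = sqrt(163)/3 (F(v, Q) = sqrt(-8/9 + 19) = sqrt(163/9) = sqrt(163)/3)
(698*(-26) + 46504)/(-6930 + F(51, 93)) = (698*(-26) + 46504)/(-6930 + sqrt(163)/3) = (-18148 + 46504)/(-6930 + sqrt(163)/3) = 28356/(-6930 + sqrt(163)/3)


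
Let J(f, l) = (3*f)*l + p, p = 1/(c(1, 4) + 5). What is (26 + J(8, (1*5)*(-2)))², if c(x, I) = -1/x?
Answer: 731025/16 ≈ 45689.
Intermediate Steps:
p = ¼ (p = 1/(-1/1 + 5) = 1/(-1*1 + 5) = 1/(-1 + 5) = 1/4 = ¼ ≈ 0.25000)
J(f, l) = ¼ + 3*f*l (J(f, l) = (3*f)*l + ¼ = 3*f*l + ¼ = ¼ + 3*f*l)
(26 + J(8, (1*5)*(-2)))² = (26 + (¼ + 3*8*((1*5)*(-2))))² = (26 + (¼ + 3*8*(5*(-2))))² = (26 + (¼ + 3*8*(-10)))² = (26 + (¼ - 240))² = (26 - 959/4)² = (-855/4)² = 731025/16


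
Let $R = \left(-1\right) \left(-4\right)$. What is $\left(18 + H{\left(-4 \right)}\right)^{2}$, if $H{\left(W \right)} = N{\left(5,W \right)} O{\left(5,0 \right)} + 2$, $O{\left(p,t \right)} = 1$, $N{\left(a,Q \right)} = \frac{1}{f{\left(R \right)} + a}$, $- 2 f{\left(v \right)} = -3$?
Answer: $\frac{68644}{169} \approx 406.18$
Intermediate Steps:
$R = 4$
$f{\left(v \right)} = \frac{3}{2}$ ($f{\left(v \right)} = \left(- \frac{1}{2}\right) \left(-3\right) = \frac{3}{2}$)
$N{\left(a,Q \right)} = \frac{1}{\frac{3}{2} + a}$
$H{\left(W \right)} = \frac{28}{13}$ ($H{\left(W \right)} = \frac{2}{3 + 2 \cdot 5} \cdot 1 + 2 = \frac{2}{3 + 10} \cdot 1 + 2 = \frac{2}{13} \cdot 1 + 2 = \frac{2}{13} + 2 = \frac{28}{13}$)
$\left(18 + H{\left(-4 \right)}\right)^{2} = \left(18 + \frac{28}{13}\right)^{2} = \left(\frac{262}{13}\right)^{2} = \frac{68644}{169}$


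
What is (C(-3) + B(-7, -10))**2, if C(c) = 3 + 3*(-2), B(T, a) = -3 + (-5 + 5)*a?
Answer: 36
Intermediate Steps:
B(T, a) = -3 (B(T, a) = -3 + 0*a = -3 + 0 = -3)
C(c) = -3 (C(c) = 3 - 6 = -3)
(C(-3) + B(-7, -10))**2 = (-3 - 3)**2 = (-6)**2 = 36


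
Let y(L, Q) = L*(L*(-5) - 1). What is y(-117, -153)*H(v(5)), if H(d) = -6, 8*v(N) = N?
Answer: 409968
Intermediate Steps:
v(N) = N/8
y(L, Q) = L*(-1 - 5*L) (y(L, Q) = L*(-5*L - 1) = L*(-1 - 5*L))
y(-117, -153)*H(v(5)) = -1*(-117)*(1 + 5*(-117))*(-6) = -1*(-117)*(1 - 585)*(-6) = -1*(-117)*(-584)*(-6) = -68328*(-6) = 409968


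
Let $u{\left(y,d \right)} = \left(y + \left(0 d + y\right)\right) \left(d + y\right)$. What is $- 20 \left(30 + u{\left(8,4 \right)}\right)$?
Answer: $-4440$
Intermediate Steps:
$u{\left(y,d \right)} = 2 y \left(d + y\right)$ ($u{\left(y,d \right)} = \left(y + \left(0 + y\right)\right) \left(d + y\right) = \left(y + y\right) \left(d + y\right) = 2 y \left(d + y\right)$)
$- 20 \left(30 + u{\left(8,4 \right)}\right) = - 20 \left(30 + 2 \cdot 8 \left(4 + 8\right)\right) = - 20 \left(30 + 2 \cdot 8 \cdot 12\right) = - 20 \left(30 + 192\right) = \left(-20\right) 222 = -4440$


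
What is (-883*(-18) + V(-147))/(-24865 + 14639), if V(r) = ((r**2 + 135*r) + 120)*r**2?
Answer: -20363625/5113 ≈ -3982.7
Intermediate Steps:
V(r) = r**2*(120 + r**2 + 135*r) (V(r) = (120 + r**2 + 135*r)*r**2 = r**2*(120 + r**2 + 135*r))
(-883*(-18) + V(-147))/(-24865 + 14639) = (-883*(-18) + (-147)**2*(120 + (-147)**2 + 135*(-147)))/(-24865 + 14639) = (15894 + 21609*(120 + 21609 - 19845))/(-10226) = (15894 + 21609*1884)*(-1/10226) = (15894 + 40711356)*(-1/10226) = 40727250*(-1/10226) = -20363625/5113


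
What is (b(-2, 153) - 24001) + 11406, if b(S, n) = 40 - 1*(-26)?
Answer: -12529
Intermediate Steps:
b(S, n) = 66 (b(S, n) = 40 + 26 = 66)
(b(-2, 153) - 24001) + 11406 = (66 - 24001) + 11406 = -23935 + 11406 = -12529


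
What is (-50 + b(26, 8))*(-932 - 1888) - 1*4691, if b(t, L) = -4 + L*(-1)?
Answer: 170149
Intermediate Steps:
b(t, L) = -4 - L
(-50 + b(26, 8))*(-932 - 1888) - 1*4691 = (-50 + (-4 - 1*8))*(-932 - 1888) - 1*4691 = (-50 + (-4 - 8))*(-2820) - 4691 = (-50 - 12)*(-2820) - 4691 = -62*(-2820) - 4691 = 174840 - 4691 = 170149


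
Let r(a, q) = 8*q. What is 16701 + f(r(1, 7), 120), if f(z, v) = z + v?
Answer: 16877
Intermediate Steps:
f(z, v) = v + z
16701 + f(r(1, 7), 120) = 16701 + (120 + 8*7) = 16701 + (120 + 56) = 16701 + 176 = 16877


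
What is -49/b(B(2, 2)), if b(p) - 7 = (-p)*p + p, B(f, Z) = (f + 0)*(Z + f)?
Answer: 1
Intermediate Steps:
B(f, Z) = f*(Z + f)
b(p) = 7 + p - p² (b(p) = 7 + ((-p)*p + p) = 7 + (-p² + p) = 7 + (p - p²) = 7 + p - p²)
-49/b(B(2, 2)) = -49/(7 + 2*(2 + 2) - (2*(2 + 2))²) = -49/(7 + 2*4 - (2*4)²) = -49/(7 + 8 - 1*8²) = -49/(7 + 8 - 1*64) = -49/(7 + 8 - 64) = -49/(-49) = -49*(-1/49) = 1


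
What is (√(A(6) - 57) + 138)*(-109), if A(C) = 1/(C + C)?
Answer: -15042 - 109*I*√2049/6 ≈ -15042.0 - 822.33*I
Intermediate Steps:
A(C) = 1/(2*C)
(√(A(6) - 57) + 138)*(-109) = (√((½)/6 - 57) + 138)*(-109) = (√((½)*(⅙) - 57) + 138)*(-109) = (√(1/12 - 57) + 138)*(-109) = (√(-683/12) + 138)*(-109) = (I*√2049/6 + 138)*(-109) = (138 + I*√2049/6)*(-109) = -15042 - 109*I*√2049/6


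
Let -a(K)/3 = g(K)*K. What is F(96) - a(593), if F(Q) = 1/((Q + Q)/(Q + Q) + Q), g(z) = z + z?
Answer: 204659719/97 ≈ 2.1099e+6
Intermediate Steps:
g(z) = 2*z
F(Q) = 1/(1 + Q) (F(Q) = 1/((2*Q)/((2*Q)) + Q) = 1/((2*Q)*(1/(2*Q)) + Q) = 1/(1 + Q))
a(K) = -6*K² (a(K) = -3*2*K*K = -6*K²)
F(96) - a(593) = 1/(1 + 96) - (-6)*593² = 1/97 - (-6)*351649 = 1/97 - 1*(-2109894) = 1/97 + 2109894 = 204659719/97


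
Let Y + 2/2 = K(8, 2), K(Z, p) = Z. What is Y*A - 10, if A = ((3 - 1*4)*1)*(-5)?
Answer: 25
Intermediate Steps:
Y = 7 (Y = -1 + 8 = 7)
A = 5 (A = ((3 - 4)*1)*(-5) = -1*1*(-5) = -1*(-5) = 5)
Y*A - 10 = 7*5 - 10 = 35 - 10 = 25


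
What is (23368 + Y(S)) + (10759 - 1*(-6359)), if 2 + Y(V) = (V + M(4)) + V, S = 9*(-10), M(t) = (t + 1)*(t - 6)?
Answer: 40294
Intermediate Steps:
M(t) = (1 + t)*(-6 + t)
S = -90
Y(V) = -12 + 2*V (Y(V) = -2 + ((V + (-6 + 4² - 5*4)) + V) = -2 + ((V + (-6 + 16 - 20)) + V) = -2 + ((V - 10) + V) = -2 + ((-10 + V) + V) = -2 + (-10 + 2*V) = -12 + 2*V)
(23368 + Y(S)) + (10759 - 1*(-6359)) = (23368 + (-12 + 2*(-90))) + (10759 - 1*(-6359)) = (23368 + (-12 - 180)) + (10759 + 6359) = (23368 - 192) + 17118 = 23176 + 17118 = 40294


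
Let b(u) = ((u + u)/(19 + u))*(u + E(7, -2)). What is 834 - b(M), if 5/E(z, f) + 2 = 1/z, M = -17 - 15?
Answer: 169810/169 ≈ 1004.8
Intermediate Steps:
M = -32
E(z, f) = 5/(-2 + 1/z)
b(u) = 2*u*(-35/13 + u)/(19 + u) (b(u) = ((u + u)/(19 + u))*(u - 5*7/(-1 + 2*7)) = ((2*u)/(19 + u))*(u - 5*7/(-1 + 14)) = (2*u/(19 + u))*(u - 5*7/13) = (2*u/(19 + u))*(u - 5*7*1/13) = (2*u/(19 + u))*(u - 35/13) = (2*u/(19 + u))*(-35/13 + u) = 2*u*(-35/13 + u)/(19 + u))
834 - b(M) = 834 - 2*(-32)*(-35 + 13*(-32))/(13*(19 - 32)) = 834 - 2*(-32)*(-35 - 416)/(13*(-13)) = 834 - 2*(-32)*(-1)*(-451)/(13*13) = 834 - 1*(-28864/169) = 834 + 28864/169 = 169810/169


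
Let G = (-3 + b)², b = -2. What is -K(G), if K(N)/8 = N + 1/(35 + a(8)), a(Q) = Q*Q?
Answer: -19808/99 ≈ -200.08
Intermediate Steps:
a(Q) = Q²
G = 25 (G = (-3 - 2)² = (-5)² = 25)
K(N) = 8/99 + 8*N (K(N) = 8*(N + 1/(35 + 8²)) = 8*(N + 1/(35 + 64)) = 8*(N + 1/99) = 8*(1/99 + N) = 8/99 + 8*N)
-K(G) = -(8/99 + 8*25) = -(8/99 + 200) = -1*19808/99 = -19808/99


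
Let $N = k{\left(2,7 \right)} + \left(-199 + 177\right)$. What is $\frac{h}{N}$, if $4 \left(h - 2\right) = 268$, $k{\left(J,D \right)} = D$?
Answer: $- \frac{23}{5} \approx -4.6$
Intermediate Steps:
$h = 69$ ($h = 2 + \frac{1}{4} \cdot 268 = 2 + 67 = 69$)
$N = -15$ ($N = 7 + \left(-199 + 177\right) = 7 - 22 = -15$)
$\frac{h}{N} = \frac{69}{-15} = 69 \left(- \frac{1}{15}\right) = - \frac{23}{5}$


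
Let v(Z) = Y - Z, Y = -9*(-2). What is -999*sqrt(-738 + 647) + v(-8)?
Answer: 26 - 999*I*sqrt(91) ≈ 26.0 - 9529.9*I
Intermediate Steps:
Y = 18
v(Z) = 18 - Z
-999*sqrt(-738 + 647) + v(-8) = -999*sqrt(-738 + 647) + (18 - 1*(-8)) = -999*I*sqrt(91) + (18 + 8) = -999*I*sqrt(91) + 26 = 26 - 999*I*sqrt(91)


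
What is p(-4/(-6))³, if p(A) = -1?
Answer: -1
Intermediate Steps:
p(-4/(-6))³ = (-1)³ = -1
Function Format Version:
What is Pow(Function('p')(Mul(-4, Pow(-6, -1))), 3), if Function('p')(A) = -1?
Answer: -1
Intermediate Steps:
Pow(Function('p')(Mul(-4, Pow(-6, -1))), 3) = Pow(-1, 3) = -1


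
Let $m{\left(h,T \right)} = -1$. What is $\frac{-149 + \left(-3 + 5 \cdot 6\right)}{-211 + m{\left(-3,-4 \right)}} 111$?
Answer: $\frac{6771}{106} \approx 63.877$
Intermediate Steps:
$\frac{-149 + \left(-3 + 5 \cdot 6\right)}{-211 + m{\left(-3,-4 \right)}} 111 = \frac{-149 + \left(-3 + 5 \cdot 6\right)}{-211 - 1} \cdot 111 = \frac{-149 + \left(-3 + 30\right)}{-212} \cdot 111 = \left(-149 + 27\right) \left(- \frac{1}{212}\right) 111 = \left(-122\right) \left(- \frac{1}{212}\right) 111 = \frac{61}{106} \cdot 111 = \frac{6771}{106}$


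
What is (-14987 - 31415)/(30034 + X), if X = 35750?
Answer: -23201/32892 ≈ -0.70537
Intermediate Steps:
(-14987 - 31415)/(30034 + X) = (-14987 - 31415)/(30034 + 35750) = -46402/65784 = -46402*1/65784 = -23201/32892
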